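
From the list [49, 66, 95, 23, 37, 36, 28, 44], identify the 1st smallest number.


Sort ascending: [23, 28, 36, 37, 44, 49, 66, 95]
The 1st element (1-indexed) is at index 0.
Value = 23
Final answer: 23


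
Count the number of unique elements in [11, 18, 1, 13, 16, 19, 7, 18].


List all unique values:
Distinct values: [1, 7, 11, 13, 16, 18, 19]
Count = 7
Final answer: 7


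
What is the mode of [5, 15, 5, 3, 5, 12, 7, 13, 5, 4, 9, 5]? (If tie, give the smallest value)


Count the frequency of each value:
  3 appears 1 time(s)
  4 appears 1 time(s)
  5 appears 5 time(s)
  7 appears 1 time(s)
  9 appears 1 time(s)
  12 appears 1 time(s)
  13 appears 1 time(s)
  15 appears 1 time(s)
Maximum frequency is 5.
Only 5 reaches that frequency, so it is the mode.
Final answer: 5


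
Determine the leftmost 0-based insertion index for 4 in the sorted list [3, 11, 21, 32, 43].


List is sorted: [3, 11, 21, 32, 43]
We need the leftmost position where 4 can be inserted, i.e. the first index whose element is >= 4 (or the end of the list if none is).
Binary search with low=0, high=5 (0-based indices):
  low=0, high=5, mid=2: a[2]=21 >= 4, so high = 2
  low=0, high=2, mid=1: a[1]=11 >= 4, so high = 1
  low=0, high=1, mid=0: a[0]=3 < 4, so low = 1
Now low = high = 1, so the insertion index is 1.
Final answer: 1


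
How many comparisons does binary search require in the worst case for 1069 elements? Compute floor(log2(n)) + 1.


Binary search halves the search space each step.
Maximum comparisons = floor(log2(1069)) + 1
log2(1069) = 10.062
floor(log2(1069)) = 10, so 10 + 1 = 11
Final answer: 11


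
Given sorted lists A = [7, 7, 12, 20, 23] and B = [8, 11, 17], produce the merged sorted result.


List A: [7, 7, 12, 20, 23]
List B: [8, 11, 17]
Repeatedly compare the front elements and take the smaller:
  7 vs 8 -> take 7
  7 vs 8 -> take 7
  12 vs 8 -> take 8
  12 vs 11 -> take 11
  12 vs 17 -> take 12
  20 vs 17 -> take 17
  B is exhausted; append the rest of A: [20, 23]
Final answer: [7, 7, 8, 11, 12, 17, 20, 23]


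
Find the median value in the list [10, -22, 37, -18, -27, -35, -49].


First, sort the list: [-49, -35, -27, -22, -18, 10, 37]
The list has 7 elements (odd count).
The middle index is 3 (0-based), and the element there is -22.
Final answer: -22


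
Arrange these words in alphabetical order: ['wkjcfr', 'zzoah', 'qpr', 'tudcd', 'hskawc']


Compare strings character by character (the first differing letter decides):
  'hskawc' < 'qpr' since 'h' < 'q' at position 1
  'qpr' < 'tudcd' since 'q' < 't' at position 1
  'tudcd' < 'wkjcfr' since 't' < 'w' at position 1
  'wkjcfr' < 'zzoah' since 'w' < 'z' at position 1
Chaining these comparisons gives the alphabetical order.
Final answer: ['hskawc', 'qpr', 'tudcd', 'wkjcfr', 'zzoah']


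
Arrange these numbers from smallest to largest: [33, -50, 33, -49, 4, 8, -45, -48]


Original list: [33, -50, 33, -49, 4, 8, -45, -48]
Repeatedly take the smallest remaining element:
  Remaining [33, -50, 33, -49, 4, 8, -45, -48] -> smallest is -50
  Remaining [33, 33, -49, 4, 8, -45, -48] -> smallest is -49
  Remaining [33, 33, 4, 8, -45, -48] -> smallest is -48
  Remaining [33, 33, 4, 8, -45] -> smallest is -45
  Remaining [33, 33, 4, 8] -> smallest is 4
  Remaining [33, 33, 8] -> smallest is 8
  Remaining [33, 33] -> smallest is 33
  Remaining [33] -> smallest is 33
Collecting the picks in order gives the sorted list.
Final answer: [-50, -49, -48, -45, 4, 8, 33, 33]


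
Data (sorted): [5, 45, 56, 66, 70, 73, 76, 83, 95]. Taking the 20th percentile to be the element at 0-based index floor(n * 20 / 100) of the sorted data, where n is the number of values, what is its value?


The dataset has n = 9 elements.
Index = floor(9 * 20 / 100) = floor(180 / 100) = floor(1.8) = 1
Counting from index 0 in the sorted data, the element at index 1 is 45.
Final answer: 45


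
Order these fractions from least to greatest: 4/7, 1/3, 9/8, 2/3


Convert to decimal for comparison:
  4/7 = 0.5714
  1/3 = 0.3333
  9/8 = 1.125
  2/3 = 0.6667
Decimals in increasing order: 0.3333 < 0.5714 < 0.6667 < 1.125
Writing each back as its fraction gives the sorted order.
Final answer: 1/3, 4/7, 2/3, 9/8


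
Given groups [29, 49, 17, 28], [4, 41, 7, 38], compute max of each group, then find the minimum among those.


Find max of each group:
  Group 1: [29, 49, 17, 28] -> max = 49
  Group 2: [4, 41, 7, 38] -> max = 41
Maxes: [49, 41]
Minimum of maxes = 41
Final answer: 41


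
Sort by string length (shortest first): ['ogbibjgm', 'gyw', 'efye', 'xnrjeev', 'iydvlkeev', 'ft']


Compute lengths:
  'ogbibjgm' has length 8
  'gyw' has length 3
  'efye' has length 4
  'xnrjeev' has length 7
  'iydvlkeev' has length 9
  'ft' has length 2
Lengths in increasing order: 2 < 3 < 4 < 7 < 8 < 9
Listing the words in that order gives the answer.
Final answer: ['ft', 'gyw', 'efye', 'xnrjeev', 'ogbibjgm', 'iydvlkeev']


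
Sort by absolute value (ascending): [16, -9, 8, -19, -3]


Compute absolute values:
  |16| = 16
  |-9| = 9
  |8| = 8
  |-19| = 19
  |-3| = 3
Absolute values in increasing order: 3 < 8 < 9 < 16 < 19
Listing the original numbers in that order gives the answer.
Final answer: [-3, 8, -9, 16, -19]


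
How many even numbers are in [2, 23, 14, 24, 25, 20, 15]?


Check each element:
  2 is even
  23 is odd
  14 is even
  24 is even
  25 is odd
  20 is even
  15 is odd
Evens: [2, 14, 24, 20]
Count of evens = 4
Final answer: 4


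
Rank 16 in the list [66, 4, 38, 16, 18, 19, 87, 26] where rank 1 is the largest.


Sort descending: [87, 66, 38, 26, 19, 18, 16, 4]
Find 16 in the sorted list.
16 is at position 7.
Final answer: 7


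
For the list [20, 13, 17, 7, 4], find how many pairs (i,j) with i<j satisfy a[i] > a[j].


For each element, count the later elements that are smaller than it:
  20 (index 0): smaller elements after it = [13, 17, 7, 4] -> 4
  13 (index 1): smaller elements after it = [7, 4] -> 2
  17 (index 2): smaller elements after it = [7, 4] -> 2
  7 (index 3): smaller elements after it = [4] -> 1
Total inversions = 4 + 2 + 2 + 1 = 9
Final answer: 9


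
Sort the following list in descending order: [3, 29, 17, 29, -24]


Original list: [3, 29, 17, 29, -24]
Repeatedly take the largest remaining element:
  Remaining [3, 29, 17, 29, -24] -> largest is 29
  Remaining [3, 17, 29, -24] -> largest is 29
  Remaining [3, 17, -24] -> largest is 17
  Remaining [3, -24] -> largest is 3
  Remaining [-24] -> largest is -24
Collecting the picks in order gives the descending list.
Final answer: [29, 29, 17, 3, -24]


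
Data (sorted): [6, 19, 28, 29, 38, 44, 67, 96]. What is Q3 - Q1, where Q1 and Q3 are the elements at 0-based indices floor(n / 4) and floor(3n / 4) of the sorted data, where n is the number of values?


The data has n = 8 elements.
Q1 index = floor(8 / 4) = floor(2) = 2; Q3 index = floor(3 * 8 / 4) = floor(6) = 6
Q1 = element at index 2 = 28
Q3 = element at index 6 = 67
IQR = 67 - 28 = 39
Final answer: 39


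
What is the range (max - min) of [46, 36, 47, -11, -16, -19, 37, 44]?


Maximum value: 47
Minimum value: -19
Range = 47 - (-19) = 66
Final answer: 66


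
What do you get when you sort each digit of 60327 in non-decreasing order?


The number 60327 has digits: 6, 0, 3, 2, 7
Sorted: 0, 2, 3, 6, 7
Joining the sorted digits gives the result.
Final answer: 02367


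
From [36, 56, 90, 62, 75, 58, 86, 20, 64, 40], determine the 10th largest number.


Sort descending: [90, 86, 75, 64, 62, 58, 56, 40, 36, 20]
The 10th element (1-indexed) is at index 9.
Value = 20
Final answer: 20


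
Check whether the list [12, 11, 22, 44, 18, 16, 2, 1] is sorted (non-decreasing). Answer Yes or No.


Check consecutive pairs:
  12 <= 11? False
  11 <= 22? True
  22 <= 44? True
  44 <= 18? False
  18 <= 16? False
  16 <= 2? False
  2 <= 1? False
5 consecutive pair(s) are out of order, so the list is not sorted.
Final answer: No


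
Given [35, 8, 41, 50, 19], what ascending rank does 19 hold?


Sort ascending: [8, 19, 35, 41, 50]
Find 19 in the sorted list.
19 is at position 2 (1-indexed).
Final answer: 2


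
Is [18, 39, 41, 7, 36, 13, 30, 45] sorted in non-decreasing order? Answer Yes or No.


Check consecutive pairs:
  18 <= 39? True
  39 <= 41? True
  41 <= 7? False
  7 <= 36? True
  36 <= 13? False
  13 <= 30? True
  30 <= 45? True
2 consecutive pair(s) are out of order, so the list is not sorted.
Final answer: No


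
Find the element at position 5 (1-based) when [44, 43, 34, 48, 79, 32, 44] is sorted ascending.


Sort ascending: [32, 34, 43, 44, 44, 48, 79]
The 5th element (1-indexed) is at index 4.
Value = 44
Final answer: 44


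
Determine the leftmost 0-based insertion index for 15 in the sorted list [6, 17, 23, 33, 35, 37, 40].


List is sorted: [6, 17, 23, 33, 35, 37, 40]
We need the leftmost position where 15 can be inserted, i.e. the first index whose element is >= 15 (or the end of the list if none is).
Binary search with low=0, high=7 (0-based indices):
  low=0, high=7, mid=3: a[3]=33 >= 15, so high = 3
  low=0, high=3, mid=1: a[1]=17 >= 15, so high = 1
  low=0, high=1, mid=0: a[0]=6 < 15, so low = 1
Now low = high = 1, so the insertion index is 1.
Final answer: 1


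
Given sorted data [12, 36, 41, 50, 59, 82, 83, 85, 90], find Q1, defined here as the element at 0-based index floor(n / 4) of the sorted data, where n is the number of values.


The list has n = 9 elements.
Q1 index = floor(9 / 4) = floor(2.25) = 2
Counting from index 0 in the sorted data, the element at index 2 is 41.
Final answer: 41


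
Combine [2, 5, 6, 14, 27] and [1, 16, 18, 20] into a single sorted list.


List A: [2, 5, 6, 14, 27]
List B: [1, 16, 18, 20]
Repeatedly compare the front elements and take the smaller:
  2 vs 1 -> take 1
  2 vs 16 -> take 2
  5 vs 16 -> take 5
  6 vs 16 -> take 6
  14 vs 16 -> take 14
  27 vs 16 -> take 16
  27 vs 18 -> take 18
  27 vs 20 -> take 20
  B is exhausted; append the rest of A: [27]
Final answer: [1, 2, 5, 6, 14, 16, 18, 20, 27]


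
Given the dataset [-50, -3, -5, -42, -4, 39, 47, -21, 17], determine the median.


First, sort the list: [-50, -42, -21, -5, -4, -3, 17, 39, 47]
The list has 9 elements (odd count).
The middle index is 4 (0-based), and the element there is -4.
Final answer: -4


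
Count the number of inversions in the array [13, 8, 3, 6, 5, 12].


For each element, count the later elements that are smaller than it:
  13 (index 0): smaller elements after it = [8, 3, 6, 5, 12] -> 5
  8 (index 1): smaller elements after it = [3, 6, 5] -> 3
  3 (index 2): smaller elements after it = [] -> 0
  6 (index 3): smaller elements after it = [5] -> 1
  5 (index 4): smaller elements after it = [] -> 0
Total inversions = 5 + 3 + 0 + 1 + 0 = 9
Final answer: 9


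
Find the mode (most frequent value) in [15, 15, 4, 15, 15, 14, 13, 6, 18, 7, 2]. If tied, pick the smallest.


Count the frequency of each value:
  2 appears 1 time(s)
  4 appears 1 time(s)
  6 appears 1 time(s)
  7 appears 1 time(s)
  13 appears 1 time(s)
  14 appears 1 time(s)
  15 appears 4 time(s)
  18 appears 1 time(s)
Maximum frequency is 4.
Only 15 reaches that frequency, so it is the mode.
Final answer: 15


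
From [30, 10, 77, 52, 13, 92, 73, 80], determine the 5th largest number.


Sort descending: [92, 80, 77, 73, 52, 30, 13, 10]
The 5th element (1-indexed) is at index 4.
Value = 52
Final answer: 52


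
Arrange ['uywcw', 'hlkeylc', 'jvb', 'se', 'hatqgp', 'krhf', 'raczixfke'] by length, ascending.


Compute lengths:
  'uywcw' has length 5
  'hlkeylc' has length 7
  'jvb' has length 3
  'se' has length 2
  'hatqgp' has length 6
  'krhf' has length 4
  'raczixfke' has length 9
Lengths in increasing order: 2 < 3 < 4 < 5 < 6 < 7 < 9
Listing the words in that order gives the answer.
Final answer: ['se', 'jvb', 'krhf', 'uywcw', 'hatqgp', 'hlkeylc', 'raczixfke']


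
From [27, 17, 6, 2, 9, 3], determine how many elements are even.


Check each element:
  27 is odd
  17 is odd
  6 is even
  2 is even
  9 is odd
  3 is odd
Evens: [6, 2]
Count of evens = 2
Final answer: 2


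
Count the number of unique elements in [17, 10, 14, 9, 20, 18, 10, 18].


List all unique values:
Distinct values: [9, 10, 14, 17, 18, 20]
Count = 6
Final answer: 6


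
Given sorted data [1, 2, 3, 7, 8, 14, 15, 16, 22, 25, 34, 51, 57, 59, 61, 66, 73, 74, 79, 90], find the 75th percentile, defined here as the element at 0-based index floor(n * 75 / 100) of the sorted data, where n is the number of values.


The dataset has n = 20 elements.
Index = floor(20 * 75 / 100) = floor(1500 / 100) = floor(15) = 15
Counting from index 0 in the sorted data, the element at index 15 is 66.
Final answer: 66


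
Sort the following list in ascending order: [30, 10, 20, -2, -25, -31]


Original list: [30, 10, 20, -2, -25, -31]
Repeatedly take the smallest remaining element:
  Remaining [30, 10, 20, -2, -25, -31] -> smallest is -31
  Remaining [30, 10, 20, -2, -25] -> smallest is -25
  Remaining [30, 10, 20, -2] -> smallest is -2
  Remaining [30, 10, 20] -> smallest is 10
  Remaining [30, 20] -> smallest is 20
  Remaining [30] -> smallest is 30
Collecting the picks in order gives the sorted list.
Final answer: [-31, -25, -2, 10, 20, 30]


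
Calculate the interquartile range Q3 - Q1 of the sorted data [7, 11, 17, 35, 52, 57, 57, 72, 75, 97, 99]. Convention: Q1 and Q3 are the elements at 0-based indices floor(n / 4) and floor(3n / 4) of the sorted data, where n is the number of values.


The data has n = 11 elements.
Q1 index = floor(11 / 4) = floor(2.75) = 2; Q3 index = floor(3 * 11 / 4) = floor(8.25) = 8
Q1 = element at index 2 = 17
Q3 = element at index 8 = 75
IQR = 75 - 17 = 58
Final answer: 58


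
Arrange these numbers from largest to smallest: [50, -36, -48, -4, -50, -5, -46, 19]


Original list: [50, -36, -48, -4, -50, -5, -46, 19]
Repeatedly take the largest remaining element:
  Remaining [50, -36, -48, -4, -50, -5, -46, 19] -> largest is 50
  Remaining [-36, -48, -4, -50, -5, -46, 19] -> largest is 19
  Remaining [-36, -48, -4, -50, -5, -46] -> largest is -4
  Remaining [-36, -48, -50, -5, -46] -> largest is -5
  Remaining [-36, -48, -50, -46] -> largest is -36
  Remaining [-48, -50, -46] -> largest is -46
  Remaining [-48, -50] -> largest is -48
  Remaining [-50] -> largest is -50
Collecting the picks in order gives the descending list.
Final answer: [50, 19, -4, -5, -36, -46, -48, -50]


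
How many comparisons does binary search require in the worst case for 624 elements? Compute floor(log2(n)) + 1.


Binary search halves the search space each step.
Maximum comparisons = floor(log2(624)) + 1
log2(624) = 9.2854
floor(log2(624)) = 9, so 9 + 1 = 10
Final answer: 10


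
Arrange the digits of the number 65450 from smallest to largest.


The number 65450 has digits: 6, 5, 4, 5, 0
Sorted: 0, 4, 5, 5, 6
Joining the sorted digits gives the result.
Final answer: 04556


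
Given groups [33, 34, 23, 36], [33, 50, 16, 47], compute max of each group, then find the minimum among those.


Find max of each group:
  Group 1: [33, 34, 23, 36] -> max = 36
  Group 2: [33, 50, 16, 47] -> max = 50
Maxes: [36, 50]
Minimum of maxes = 36
Final answer: 36


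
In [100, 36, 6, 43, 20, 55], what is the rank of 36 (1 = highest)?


Sort descending: [100, 55, 43, 36, 20, 6]
Find 36 in the sorted list.
36 is at position 4.
Final answer: 4


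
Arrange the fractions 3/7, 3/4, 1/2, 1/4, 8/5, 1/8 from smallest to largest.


Convert to decimal for comparison:
  3/7 = 0.4286
  3/4 = 0.75
  1/2 = 0.5
  1/4 = 0.25
  8/5 = 1.6
  1/8 = 0.125
Decimals in increasing order: 0.125 < 0.25 < 0.4286 < 0.5 < 0.75 < 1.6
Writing each back as its fraction gives the sorted order.
Final answer: 1/8, 1/4, 3/7, 1/2, 3/4, 8/5


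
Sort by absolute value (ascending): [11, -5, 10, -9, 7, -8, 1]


Compute absolute values:
  |11| = 11
  |-5| = 5
  |10| = 10
  |-9| = 9
  |7| = 7
  |-8| = 8
  |1| = 1
Absolute values in increasing order: 1 < 5 < 7 < 8 < 9 < 10 < 11
Listing the original numbers in that order gives the answer.
Final answer: [1, -5, 7, -8, -9, 10, 11]


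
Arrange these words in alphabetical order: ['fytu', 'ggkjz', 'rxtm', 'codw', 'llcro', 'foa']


Compare strings character by character (the first differing letter decides):
  'codw' < 'foa' since 'c' < 'f' at position 1
  'foa' < 'fytu' since 'o' < 'y' at position 2
  'fytu' < 'ggkjz' since 'f' < 'g' at position 1
  'ggkjz' < 'llcro' since 'g' < 'l' at position 1
  'llcro' < 'rxtm' since 'l' < 'r' at position 1
Chaining these comparisons gives the alphabetical order.
Final answer: ['codw', 'foa', 'fytu', 'ggkjz', 'llcro', 'rxtm']


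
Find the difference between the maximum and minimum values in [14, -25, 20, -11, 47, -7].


Maximum value: 47
Minimum value: -25
Range = 47 - (-25) = 72
Final answer: 72


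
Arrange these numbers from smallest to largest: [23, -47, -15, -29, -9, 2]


Original list: [23, -47, -15, -29, -9, 2]
Repeatedly take the smallest remaining element:
  Remaining [23, -47, -15, -29, -9, 2] -> smallest is -47
  Remaining [23, -15, -29, -9, 2] -> smallest is -29
  Remaining [23, -15, -9, 2] -> smallest is -15
  Remaining [23, -9, 2] -> smallest is -9
  Remaining [23, 2] -> smallest is 2
  Remaining [23] -> smallest is 23
Collecting the picks in order gives the sorted list.
Final answer: [-47, -29, -15, -9, 2, 23]


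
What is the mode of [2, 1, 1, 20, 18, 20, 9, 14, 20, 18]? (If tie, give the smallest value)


Count the frequency of each value:
  1 appears 2 time(s)
  2 appears 1 time(s)
  9 appears 1 time(s)
  14 appears 1 time(s)
  18 appears 2 time(s)
  20 appears 3 time(s)
Maximum frequency is 3.
Only 20 reaches that frequency, so it is the mode.
Final answer: 20


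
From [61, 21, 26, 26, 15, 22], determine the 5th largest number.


Sort descending: [61, 26, 26, 22, 21, 15]
The 5th element (1-indexed) is at index 4.
Value = 21
Final answer: 21


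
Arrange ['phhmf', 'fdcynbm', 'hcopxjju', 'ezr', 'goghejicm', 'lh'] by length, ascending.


Compute lengths:
  'phhmf' has length 5
  'fdcynbm' has length 7
  'hcopxjju' has length 8
  'ezr' has length 3
  'goghejicm' has length 9
  'lh' has length 2
Lengths in increasing order: 2 < 3 < 5 < 7 < 8 < 9
Listing the words in that order gives the answer.
Final answer: ['lh', 'ezr', 'phhmf', 'fdcynbm', 'hcopxjju', 'goghejicm']


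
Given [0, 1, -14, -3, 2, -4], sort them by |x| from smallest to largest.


Compute absolute values:
  |0| = 0
  |1| = 1
  |-14| = 14
  |-3| = 3
  |2| = 2
  |-4| = 4
Absolute values in increasing order: 0 < 1 < 2 < 3 < 4 < 14
Listing the original numbers in that order gives the answer.
Final answer: [0, 1, 2, -3, -4, -14]


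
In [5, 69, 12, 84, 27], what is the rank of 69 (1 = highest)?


Sort descending: [84, 69, 27, 12, 5]
Find 69 in the sorted list.
69 is at position 2.
Final answer: 2


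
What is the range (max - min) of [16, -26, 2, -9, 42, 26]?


Maximum value: 42
Minimum value: -26
Range = 42 - (-26) = 68
Final answer: 68


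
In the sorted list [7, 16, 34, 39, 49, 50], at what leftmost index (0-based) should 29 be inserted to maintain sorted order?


List is sorted: [7, 16, 34, 39, 49, 50]
We need the leftmost position where 29 can be inserted, i.e. the first index whose element is >= 29 (or the end of the list if none is).
Binary search with low=0, high=6 (0-based indices):
  low=0, high=6, mid=3: a[3]=39 >= 29, so high = 3
  low=0, high=3, mid=1: a[1]=16 < 29, so low = 2
  low=2, high=3, mid=2: a[2]=34 >= 29, so high = 2
Now low = high = 2, so the insertion index is 2.
Final answer: 2


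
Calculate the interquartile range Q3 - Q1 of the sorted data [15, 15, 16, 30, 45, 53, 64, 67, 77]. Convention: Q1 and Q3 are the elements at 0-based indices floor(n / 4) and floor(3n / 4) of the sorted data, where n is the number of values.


The data has n = 9 elements.
Q1 index = floor(9 / 4) = floor(2.25) = 2; Q3 index = floor(3 * 9 / 4) = floor(6.75) = 6
Q1 = element at index 2 = 16
Q3 = element at index 6 = 64
IQR = 64 - 16 = 48
Final answer: 48


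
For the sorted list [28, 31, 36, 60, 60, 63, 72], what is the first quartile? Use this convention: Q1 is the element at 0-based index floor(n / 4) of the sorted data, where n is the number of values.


The list has n = 7 elements.
Q1 index = floor(7 / 4) = floor(1.75) = 1
Counting from index 0 in the sorted data, the element at index 1 is 31.
Final answer: 31


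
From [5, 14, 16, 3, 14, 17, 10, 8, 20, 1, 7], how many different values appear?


List all unique values:
Distinct values: [1, 3, 5, 7, 8, 10, 14, 16, 17, 20]
Count = 10
Final answer: 10


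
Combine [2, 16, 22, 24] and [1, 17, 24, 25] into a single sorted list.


List A: [2, 16, 22, 24]
List B: [1, 17, 24, 25]
Repeatedly compare the front elements and take the smaller:
  2 vs 1 -> take 1
  2 vs 17 -> take 2
  16 vs 17 -> take 16
  22 vs 17 -> take 17
  22 vs 24 -> take 22
  24 vs 24 -> take 24
  A is exhausted; append the rest of B: [24, 25]
Final answer: [1, 2, 16, 17, 22, 24, 24, 25]


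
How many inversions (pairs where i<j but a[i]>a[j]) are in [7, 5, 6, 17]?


For each element, count the later elements that are smaller than it:
  7 (index 0): smaller elements after it = [5, 6] -> 2
  5 (index 1): smaller elements after it = [] -> 0
  6 (index 2): smaller elements after it = [] -> 0
Total inversions = 2 + 0 + 0 = 2
Final answer: 2


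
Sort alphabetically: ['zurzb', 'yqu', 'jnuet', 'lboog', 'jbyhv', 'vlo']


Compare strings character by character (the first differing letter decides):
  'jbyhv' < 'jnuet' since 'b' < 'n' at position 2
  'jnuet' < 'lboog' since 'j' < 'l' at position 1
  'lboog' < 'vlo' since 'l' < 'v' at position 1
  'vlo' < 'yqu' since 'v' < 'y' at position 1
  'yqu' < 'zurzb' since 'y' < 'z' at position 1
Chaining these comparisons gives the alphabetical order.
Final answer: ['jbyhv', 'jnuet', 'lboog', 'vlo', 'yqu', 'zurzb']


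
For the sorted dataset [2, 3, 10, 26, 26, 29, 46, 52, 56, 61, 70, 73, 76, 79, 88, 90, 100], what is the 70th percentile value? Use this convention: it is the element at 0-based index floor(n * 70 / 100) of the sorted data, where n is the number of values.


The dataset has n = 17 elements.
Index = floor(17 * 70 / 100) = floor(1190 / 100) = floor(11.9) = 11
Counting from index 0 in the sorted data, the element at index 11 is 73.
Final answer: 73


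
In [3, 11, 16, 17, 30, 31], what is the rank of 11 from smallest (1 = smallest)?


Sort ascending: [3, 11, 16, 17, 30, 31]
Find 11 in the sorted list.
11 is at position 2 (1-indexed).
Final answer: 2


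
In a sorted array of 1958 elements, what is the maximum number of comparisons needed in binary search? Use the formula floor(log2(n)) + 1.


Binary search halves the search space each step.
Maximum comparisons = floor(log2(1958)) + 1
log2(1958) = 10.9352
floor(log2(1958)) = 10, so 10 + 1 = 11
Final answer: 11


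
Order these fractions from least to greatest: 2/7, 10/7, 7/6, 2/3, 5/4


Convert to decimal for comparison:
  2/7 = 0.2857
  10/7 = 1.4286
  7/6 = 1.1667
  2/3 = 0.6667
  5/4 = 1.25
Decimals in increasing order: 0.2857 < 0.6667 < 1.1667 < 1.25 < 1.4286
Writing each back as its fraction gives the sorted order.
Final answer: 2/7, 2/3, 7/6, 5/4, 10/7


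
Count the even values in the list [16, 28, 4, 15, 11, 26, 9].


Check each element:
  16 is even
  28 is even
  4 is even
  15 is odd
  11 is odd
  26 is even
  9 is odd
Evens: [16, 28, 4, 26]
Count of evens = 4
Final answer: 4


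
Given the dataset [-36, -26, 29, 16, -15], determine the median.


First, sort the list: [-36, -26, -15, 16, 29]
The list has 5 elements (odd count).
The middle index is 2 (0-based), and the element there is -15.
Final answer: -15


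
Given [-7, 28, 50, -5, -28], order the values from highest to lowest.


Original list: [-7, 28, 50, -5, -28]
Repeatedly take the largest remaining element:
  Remaining [-7, 28, 50, -5, -28] -> largest is 50
  Remaining [-7, 28, -5, -28] -> largest is 28
  Remaining [-7, -5, -28] -> largest is -5
  Remaining [-7, -28] -> largest is -7
  Remaining [-28] -> largest is -28
Collecting the picks in order gives the descending list.
Final answer: [50, 28, -5, -7, -28]


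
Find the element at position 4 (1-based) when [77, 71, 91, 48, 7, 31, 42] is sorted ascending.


Sort ascending: [7, 31, 42, 48, 71, 77, 91]
The 4th element (1-indexed) is at index 3.
Value = 48
Final answer: 48


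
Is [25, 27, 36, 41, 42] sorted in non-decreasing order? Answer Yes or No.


Check consecutive pairs:
  25 <= 27? True
  27 <= 36? True
  36 <= 41? True
  41 <= 42? True
Every consecutive pair is in order, so the list is non-decreasing.
Final answer: Yes


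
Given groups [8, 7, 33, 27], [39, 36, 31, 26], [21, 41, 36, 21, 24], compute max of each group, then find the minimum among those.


Find max of each group:
  Group 1: [8, 7, 33, 27] -> max = 33
  Group 2: [39, 36, 31, 26] -> max = 39
  Group 3: [21, 41, 36, 21, 24] -> max = 41
Maxes: [33, 39, 41]
Minimum of maxes = 33
Final answer: 33


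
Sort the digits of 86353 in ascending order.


The number 86353 has digits: 8, 6, 3, 5, 3
Sorted: 3, 3, 5, 6, 8
Joining the sorted digits gives the result.
Final answer: 33568


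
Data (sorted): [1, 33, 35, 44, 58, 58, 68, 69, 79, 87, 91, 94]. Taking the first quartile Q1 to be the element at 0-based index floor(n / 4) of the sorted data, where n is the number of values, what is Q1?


The list has n = 12 elements.
Q1 index = floor(12 / 4) = floor(3) = 3
Counting from index 0 in the sorted data, the element at index 3 is 44.
Final answer: 44


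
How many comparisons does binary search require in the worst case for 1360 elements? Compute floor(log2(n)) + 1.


Binary search halves the search space each step.
Maximum comparisons = floor(log2(1360)) + 1
log2(1360) = 10.4094
floor(log2(1360)) = 10, so 10 + 1 = 11
Final answer: 11


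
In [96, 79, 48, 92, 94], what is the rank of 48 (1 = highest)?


Sort descending: [96, 94, 92, 79, 48]
Find 48 in the sorted list.
48 is at position 5.
Final answer: 5


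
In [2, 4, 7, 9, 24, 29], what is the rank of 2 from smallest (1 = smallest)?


Sort ascending: [2, 4, 7, 9, 24, 29]
Find 2 in the sorted list.
2 is at position 1 (1-indexed).
Final answer: 1


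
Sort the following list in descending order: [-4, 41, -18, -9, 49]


Original list: [-4, 41, -18, -9, 49]
Repeatedly take the largest remaining element:
  Remaining [-4, 41, -18, -9, 49] -> largest is 49
  Remaining [-4, 41, -18, -9] -> largest is 41
  Remaining [-4, -18, -9] -> largest is -4
  Remaining [-18, -9] -> largest is -9
  Remaining [-18] -> largest is -18
Collecting the picks in order gives the descending list.
Final answer: [49, 41, -4, -9, -18]


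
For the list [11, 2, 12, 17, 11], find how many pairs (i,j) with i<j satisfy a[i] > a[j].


For each element, count the later elements that are smaller than it:
  11 (index 0): smaller elements after it = [2] -> 1
  2 (index 1): smaller elements after it = [] -> 0
  12 (index 2): smaller elements after it = [11] -> 1
  17 (index 3): smaller elements after it = [11] -> 1
Total inversions = 1 + 0 + 1 + 1 = 3
Final answer: 3


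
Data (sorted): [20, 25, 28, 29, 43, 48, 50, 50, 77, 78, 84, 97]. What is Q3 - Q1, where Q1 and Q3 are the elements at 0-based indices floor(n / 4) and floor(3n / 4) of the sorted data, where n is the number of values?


The data has n = 12 elements.
Q1 index = floor(12 / 4) = floor(3) = 3; Q3 index = floor(3 * 12 / 4) = floor(9) = 9
Q1 = element at index 3 = 29
Q3 = element at index 9 = 78
IQR = 78 - 29 = 49
Final answer: 49


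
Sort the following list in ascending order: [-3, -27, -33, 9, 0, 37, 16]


Original list: [-3, -27, -33, 9, 0, 37, 16]
Repeatedly take the smallest remaining element:
  Remaining [-3, -27, -33, 9, 0, 37, 16] -> smallest is -33
  Remaining [-3, -27, 9, 0, 37, 16] -> smallest is -27
  Remaining [-3, 9, 0, 37, 16] -> smallest is -3
  Remaining [9, 0, 37, 16] -> smallest is 0
  Remaining [9, 37, 16] -> smallest is 9
  Remaining [37, 16] -> smallest is 16
  Remaining [37] -> smallest is 37
Collecting the picks in order gives the sorted list.
Final answer: [-33, -27, -3, 0, 9, 16, 37]


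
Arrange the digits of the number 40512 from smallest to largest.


The number 40512 has digits: 4, 0, 5, 1, 2
Sorted: 0, 1, 2, 4, 5
Joining the sorted digits gives the result.
Final answer: 01245


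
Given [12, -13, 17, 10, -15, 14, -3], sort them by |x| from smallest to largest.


Compute absolute values:
  |12| = 12
  |-13| = 13
  |17| = 17
  |10| = 10
  |-15| = 15
  |14| = 14
  |-3| = 3
Absolute values in increasing order: 3 < 10 < 12 < 13 < 14 < 15 < 17
Listing the original numbers in that order gives the answer.
Final answer: [-3, 10, 12, -13, 14, -15, 17]


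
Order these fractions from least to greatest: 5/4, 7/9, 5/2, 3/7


Convert to decimal for comparison:
  5/4 = 1.25
  7/9 = 0.7778
  5/2 = 2.5
  3/7 = 0.4286
Decimals in increasing order: 0.4286 < 0.7778 < 1.25 < 2.5
Writing each back as its fraction gives the sorted order.
Final answer: 3/7, 7/9, 5/4, 5/2


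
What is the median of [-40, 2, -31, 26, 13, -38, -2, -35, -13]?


First, sort the list: [-40, -38, -35, -31, -13, -2, 2, 13, 26]
The list has 9 elements (odd count).
The middle index is 4 (0-based), and the element there is -13.
Final answer: -13


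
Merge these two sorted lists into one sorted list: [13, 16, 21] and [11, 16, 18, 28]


List A: [13, 16, 21]
List B: [11, 16, 18, 28]
Repeatedly compare the front elements and take the smaller:
  13 vs 11 -> take 11
  13 vs 16 -> take 13
  16 vs 16 -> take 16
  21 vs 16 -> take 16
  21 vs 18 -> take 18
  21 vs 28 -> take 21
  A is exhausted; append the rest of B: [28]
Final answer: [11, 13, 16, 16, 18, 21, 28]


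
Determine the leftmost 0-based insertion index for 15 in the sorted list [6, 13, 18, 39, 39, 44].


List is sorted: [6, 13, 18, 39, 39, 44]
We need the leftmost position where 15 can be inserted, i.e. the first index whose element is >= 15 (or the end of the list if none is).
Binary search with low=0, high=6 (0-based indices):
  low=0, high=6, mid=3: a[3]=39 >= 15, so high = 3
  low=0, high=3, mid=1: a[1]=13 < 15, so low = 2
  low=2, high=3, mid=2: a[2]=18 >= 15, so high = 2
Now low = high = 2, so the insertion index is 2.
Final answer: 2


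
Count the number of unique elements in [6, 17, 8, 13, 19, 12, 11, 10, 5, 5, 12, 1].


List all unique values:
Distinct values: [1, 5, 6, 8, 10, 11, 12, 13, 17, 19]
Count = 10
Final answer: 10


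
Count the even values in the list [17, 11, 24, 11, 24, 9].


Check each element:
  17 is odd
  11 is odd
  24 is even
  11 is odd
  24 is even
  9 is odd
Evens: [24, 24]
Count of evens = 2
Final answer: 2


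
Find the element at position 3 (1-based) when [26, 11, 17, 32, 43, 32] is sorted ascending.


Sort ascending: [11, 17, 26, 32, 32, 43]
The 3rd element (1-indexed) is at index 2.
Value = 26
Final answer: 26


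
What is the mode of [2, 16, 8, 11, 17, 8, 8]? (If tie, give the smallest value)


Count the frequency of each value:
  2 appears 1 time(s)
  8 appears 3 time(s)
  11 appears 1 time(s)
  16 appears 1 time(s)
  17 appears 1 time(s)
Maximum frequency is 3.
Only 8 reaches that frequency, so it is the mode.
Final answer: 8


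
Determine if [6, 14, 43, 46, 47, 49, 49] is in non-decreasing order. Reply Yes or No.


Check consecutive pairs:
  6 <= 14? True
  14 <= 43? True
  43 <= 46? True
  46 <= 47? True
  47 <= 49? True
  49 <= 49? True
Every consecutive pair is in order, so the list is non-decreasing.
Final answer: Yes


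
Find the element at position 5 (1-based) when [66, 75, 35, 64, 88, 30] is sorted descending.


Sort descending: [88, 75, 66, 64, 35, 30]
The 5th element (1-indexed) is at index 4.
Value = 35
Final answer: 35


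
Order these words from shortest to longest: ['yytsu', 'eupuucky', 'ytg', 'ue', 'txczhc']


Compute lengths:
  'yytsu' has length 5
  'eupuucky' has length 8
  'ytg' has length 3
  'ue' has length 2
  'txczhc' has length 6
Lengths in increasing order: 2 < 3 < 5 < 6 < 8
Listing the words in that order gives the answer.
Final answer: ['ue', 'ytg', 'yytsu', 'txczhc', 'eupuucky']


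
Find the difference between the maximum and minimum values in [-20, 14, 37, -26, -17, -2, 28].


Maximum value: 37
Minimum value: -26
Range = 37 - (-26) = 63
Final answer: 63


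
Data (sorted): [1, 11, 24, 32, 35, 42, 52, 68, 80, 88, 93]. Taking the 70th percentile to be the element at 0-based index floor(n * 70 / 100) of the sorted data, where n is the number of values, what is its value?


The dataset has n = 11 elements.
Index = floor(11 * 70 / 100) = floor(770 / 100) = floor(7.7) = 7
Counting from index 0 in the sorted data, the element at index 7 is 68.
Final answer: 68


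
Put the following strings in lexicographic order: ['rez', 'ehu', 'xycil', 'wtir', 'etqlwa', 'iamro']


Compare strings character by character (the first differing letter decides):
  'ehu' < 'etqlwa' since 'h' < 't' at position 2
  'etqlwa' < 'iamro' since 'e' < 'i' at position 1
  'iamro' < 'rez' since 'i' < 'r' at position 1
  'rez' < 'wtir' since 'r' < 'w' at position 1
  'wtir' < 'xycil' since 'w' < 'x' at position 1
Chaining these comparisons gives the alphabetical order.
Final answer: ['ehu', 'etqlwa', 'iamro', 'rez', 'wtir', 'xycil']


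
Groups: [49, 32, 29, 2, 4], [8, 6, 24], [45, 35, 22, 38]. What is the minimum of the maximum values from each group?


Find max of each group:
  Group 1: [49, 32, 29, 2, 4] -> max = 49
  Group 2: [8, 6, 24] -> max = 24
  Group 3: [45, 35, 22, 38] -> max = 45
Maxes: [49, 24, 45]
Minimum of maxes = 24
Final answer: 24


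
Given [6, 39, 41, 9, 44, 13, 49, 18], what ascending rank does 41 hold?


Sort ascending: [6, 9, 13, 18, 39, 41, 44, 49]
Find 41 in the sorted list.
41 is at position 6 (1-indexed).
Final answer: 6


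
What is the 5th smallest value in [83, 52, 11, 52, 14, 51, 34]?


Sort ascending: [11, 14, 34, 51, 52, 52, 83]
The 5th element (1-indexed) is at index 4.
Value = 52
Final answer: 52


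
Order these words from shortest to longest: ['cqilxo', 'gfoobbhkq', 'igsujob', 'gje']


Compute lengths:
  'cqilxo' has length 6
  'gfoobbhkq' has length 9
  'igsujob' has length 7
  'gje' has length 3
Lengths in increasing order: 3 < 6 < 7 < 9
Listing the words in that order gives the answer.
Final answer: ['gje', 'cqilxo', 'igsujob', 'gfoobbhkq']


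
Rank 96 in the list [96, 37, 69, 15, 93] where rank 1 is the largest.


Sort descending: [96, 93, 69, 37, 15]
Find 96 in the sorted list.
96 is at position 1.
Final answer: 1


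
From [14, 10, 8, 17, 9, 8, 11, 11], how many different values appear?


List all unique values:
Distinct values: [8, 9, 10, 11, 14, 17]
Count = 6
Final answer: 6


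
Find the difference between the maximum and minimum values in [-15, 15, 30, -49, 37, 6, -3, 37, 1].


Maximum value: 37
Minimum value: -49
Range = 37 - (-49) = 86
Final answer: 86


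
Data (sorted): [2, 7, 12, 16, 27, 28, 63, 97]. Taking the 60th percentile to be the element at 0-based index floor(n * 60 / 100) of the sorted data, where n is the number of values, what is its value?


The dataset has n = 8 elements.
Index = floor(8 * 60 / 100) = floor(480 / 100) = floor(4.8) = 4
Counting from index 0 in the sorted data, the element at index 4 is 27.
Final answer: 27


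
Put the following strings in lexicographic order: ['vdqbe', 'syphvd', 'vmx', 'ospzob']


Compare strings character by character (the first differing letter decides):
  'ospzob' < 'syphvd' since 'o' < 's' at position 1
  'syphvd' < 'vdqbe' since 's' < 'v' at position 1
  'vdqbe' < 'vmx' since 'd' < 'm' at position 2
Chaining these comparisons gives the alphabetical order.
Final answer: ['ospzob', 'syphvd', 'vdqbe', 'vmx']


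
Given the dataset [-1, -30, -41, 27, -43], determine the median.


First, sort the list: [-43, -41, -30, -1, 27]
The list has 5 elements (odd count).
The middle index is 2 (0-based), and the element there is -30.
Final answer: -30


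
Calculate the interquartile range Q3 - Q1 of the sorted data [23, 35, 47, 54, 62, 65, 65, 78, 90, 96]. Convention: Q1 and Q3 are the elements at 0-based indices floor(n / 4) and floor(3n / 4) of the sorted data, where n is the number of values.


The data has n = 10 elements.
Q1 index = floor(10 / 4) = floor(2.5) = 2; Q3 index = floor(3 * 10 / 4) = floor(7.5) = 7
Q1 = element at index 2 = 47
Q3 = element at index 7 = 78
IQR = 78 - 47 = 31
Final answer: 31


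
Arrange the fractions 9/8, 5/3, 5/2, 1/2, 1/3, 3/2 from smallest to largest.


Convert to decimal for comparison:
  9/8 = 1.125
  5/3 = 1.6667
  5/2 = 2.5
  1/2 = 0.5
  1/3 = 0.3333
  3/2 = 1.5
Decimals in increasing order: 0.3333 < 0.5 < 1.125 < 1.5 < 1.6667 < 2.5
Writing each back as its fraction gives the sorted order.
Final answer: 1/3, 1/2, 9/8, 3/2, 5/3, 5/2


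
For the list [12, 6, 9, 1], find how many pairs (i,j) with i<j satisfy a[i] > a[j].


For each element, count the later elements that are smaller than it:
  12 (index 0): smaller elements after it = [6, 9, 1] -> 3
  6 (index 1): smaller elements after it = [1] -> 1
  9 (index 2): smaller elements after it = [1] -> 1
Total inversions = 3 + 1 + 1 = 5
Final answer: 5


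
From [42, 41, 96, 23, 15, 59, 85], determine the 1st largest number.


Sort descending: [96, 85, 59, 42, 41, 23, 15]
The 1st element (1-indexed) is at index 0.
Value = 96
Final answer: 96


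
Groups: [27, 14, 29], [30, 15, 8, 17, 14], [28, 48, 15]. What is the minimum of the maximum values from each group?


Find max of each group:
  Group 1: [27, 14, 29] -> max = 29
  Group 2: [30, 15, 8, 17, 14] -> max = 30
  Group 3: [28, 48, 15] -> max = 48
Maxes: [29, 30, 48]
Minimum of maxes = 29
Final answer: 29


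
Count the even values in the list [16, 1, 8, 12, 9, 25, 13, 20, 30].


Check each element:
  16 is even
  1 is odd
  8 is even
  12 is even
  9 is odd
  25 is odd
  13 is odd
  20 is even
  30 is even
Evens: [16, 8, 12, 20, 30]
Count of evens = 5
Final answer: 5


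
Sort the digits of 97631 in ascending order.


The number 97631 has digits: 9, 7, 6, 3, 1
Sorted: 1, 3, 6, 7, 9
Joining the sorted digits gives the result.
Final answer: 13679


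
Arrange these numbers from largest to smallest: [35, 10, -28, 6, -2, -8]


Original list: [35, 10, -28, 6, -2, -8]
Repeatedly take the largest remaining element:
  Remaining [35, 10, -28, 6, -2, -8] -> largest is 35
  Remaining [10, -28, 6, -2, -8] -> largest is 10
  Remaining [-28, 6, -2, -8] -> largest is 6
  Remaining [-28, -2, -8] -> largest is -2
  Remaining [-28, -8] -> largest is -8
  Remaining [-28] -> largest is -28
Collecting the picks in order gives the descending list.
Final answer: [35, 10, 6, -2, -8, -28]


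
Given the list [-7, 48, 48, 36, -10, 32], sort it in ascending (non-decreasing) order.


Original list: [-7, 48, 48, 36, -10, 32]
Repeatedly take the smallest remaining element:
  Remaining [-7, 48, 48, 36, -10, 32] -> smallest is -10
  Remaining [-7, 48, 48, 36, 32] -> smallest is -7
  Remaining [48, 48, 36, 32] -> smallest is 32
  Remaining [48, 48, 36] -> smallest is 36
  Remaining [48, 48] -> smallest is 48
  Remaining [48] -> smallest is 48
Collecting the picks in order gives the sorted list.
Final answer: [-10, -7, 32, 36, 48, 48]


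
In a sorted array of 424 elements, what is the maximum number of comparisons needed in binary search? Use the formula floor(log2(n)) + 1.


Binary search halves the search space each step.
Maximum comparisons = floor(log2(424)) + 1
log2(424) = 8.7279
floor(log2(424)) = 8, so 8 + 1 = 9
Final answer: 9


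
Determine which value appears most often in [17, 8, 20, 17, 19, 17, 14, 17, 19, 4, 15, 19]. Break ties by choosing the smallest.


Count the frequency of each value:
  4 appears 1 time(s)
  8 appears 1 time(s)
  14 appears 1 time(s)
  15 appears 1 time(s)
  17 appears 4 time(s)
  19 appears 3 time(s)
  20 appears 1 time(s)
Maximum frequency is 4.
Only 17 reaches that frequency, so it is the mode.
Final answer: 17
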